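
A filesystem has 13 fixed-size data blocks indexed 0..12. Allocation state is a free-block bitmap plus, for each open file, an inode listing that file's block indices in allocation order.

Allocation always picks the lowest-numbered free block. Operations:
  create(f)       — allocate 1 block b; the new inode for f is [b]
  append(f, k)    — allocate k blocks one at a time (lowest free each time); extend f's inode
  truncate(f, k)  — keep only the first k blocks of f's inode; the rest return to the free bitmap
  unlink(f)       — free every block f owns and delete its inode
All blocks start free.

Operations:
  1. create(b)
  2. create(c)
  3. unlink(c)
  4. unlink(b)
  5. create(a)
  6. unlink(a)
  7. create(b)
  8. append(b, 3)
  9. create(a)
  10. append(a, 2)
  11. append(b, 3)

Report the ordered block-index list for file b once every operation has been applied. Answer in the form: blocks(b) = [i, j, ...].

  1. create(b)  ⇒  F............  {b→[0]}
  2. create(c)  ⇒  FF...........  {b→[0]; c→[1]}
  3. unlink(c)  ⇒  F............  {b→[0]}
  4. unlink(b)  ⇒  .............  {}
  5. create(a)  ⇒  F............  {a→[0]}
  6. unlink(a)  ⇒  .............  {}
  7. create(b)  ⇒  F............  {b→[0]}
  8. append(b, 3)  ⇒  FFFF.........  {b→[0, 1, 2, 3]}
  9. create(a)  ⇒  FFFFF........  {a→[4]; b→[0, 1, 2, 3]}
  10. append(a, 2)  ⇒  FFFFFFF......  {a→[4, 5, 6]; b→[0, 1, 2, 3]}
  11. append(b, 3)  ⇒  FFFFFFFFFF...  {a→[4, 5, 6]; b→[0, 1, 2, 3, 7, 8, 9]}

blocks(b) = [0, 1, 2, 3, 7, 8, 9]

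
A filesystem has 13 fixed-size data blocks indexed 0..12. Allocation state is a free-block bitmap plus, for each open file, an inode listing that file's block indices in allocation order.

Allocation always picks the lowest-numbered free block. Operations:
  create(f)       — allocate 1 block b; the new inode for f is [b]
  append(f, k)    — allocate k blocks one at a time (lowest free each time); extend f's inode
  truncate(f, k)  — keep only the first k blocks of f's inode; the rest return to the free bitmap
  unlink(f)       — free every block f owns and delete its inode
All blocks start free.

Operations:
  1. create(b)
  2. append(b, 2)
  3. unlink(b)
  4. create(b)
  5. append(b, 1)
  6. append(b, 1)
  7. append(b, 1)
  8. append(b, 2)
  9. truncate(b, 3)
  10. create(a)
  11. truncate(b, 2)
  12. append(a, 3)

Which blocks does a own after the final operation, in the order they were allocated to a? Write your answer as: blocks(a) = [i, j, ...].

[1] create(b) — b=0 (map F............)
[2] append(b, 2) — b=0,1,2 (map FFF..........)
[3] unlink(b) —  (map .............)
[4] create(b) — b=0 (map F............)
[5] append(b, 1) — b=0,1 (map FF...........)
[6] append(b, 1) — b=0,1,2 (map FFF..........)
[7] append(b, 1) — b=0,1,2,3 (map FFFF.........)
[8] append(b, 2) — b=0,1,2,3,4,5 (map FFFFFF.......)
[9] truncate(b, 3) — b=0,1,2 (map FFF..........)
[10] create(a) — a=3 b=0,1,2 (map FFFF.........)
[11] truncate(b, 2) — a=3 b=0,1 (map FF.F.........)
[12] append(a, 3) — a=3,2,4,5 b=0,1 (map FFFFFF.......)

blocks(a) = [3, 2, 4, 5]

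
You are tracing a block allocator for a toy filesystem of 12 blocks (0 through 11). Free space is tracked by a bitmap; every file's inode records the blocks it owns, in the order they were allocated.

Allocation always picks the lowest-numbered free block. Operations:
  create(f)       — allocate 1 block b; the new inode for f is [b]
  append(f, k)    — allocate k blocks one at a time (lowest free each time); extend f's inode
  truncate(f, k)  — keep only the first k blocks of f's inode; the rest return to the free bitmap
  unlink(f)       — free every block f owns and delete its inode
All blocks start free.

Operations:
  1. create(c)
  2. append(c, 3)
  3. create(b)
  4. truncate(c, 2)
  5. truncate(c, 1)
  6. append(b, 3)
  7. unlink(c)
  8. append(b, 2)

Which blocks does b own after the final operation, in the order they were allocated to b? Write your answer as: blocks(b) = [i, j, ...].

blocks(b) = [4, 1, 2, 3, 0, 5]

create(c): bitmap=F........... | c=[0]
append(c, 3): bitmap=FFFF........ | c=[0, 1, 2, 3]
create(b): bitmap=FFFFF....... | b=[4] c=[0, 1, 2, 3]
truncate(c, 2): bitmap=FF..F....... | b=[4] c=[0, 1]
truncate(c, 1): bitmap=F...F....... | b=[4] c=[0]
append(b, 3): bitmap=FFFFF....... | b=[4, 1, 2, 3] c=[0]
unlink(c): bitmap=.FFFF....... | b=[4, 1, 2, 3]
append(b, 2): bitmap=FFFFFF...... | b=[4, 1, 2, 3, 0, 5]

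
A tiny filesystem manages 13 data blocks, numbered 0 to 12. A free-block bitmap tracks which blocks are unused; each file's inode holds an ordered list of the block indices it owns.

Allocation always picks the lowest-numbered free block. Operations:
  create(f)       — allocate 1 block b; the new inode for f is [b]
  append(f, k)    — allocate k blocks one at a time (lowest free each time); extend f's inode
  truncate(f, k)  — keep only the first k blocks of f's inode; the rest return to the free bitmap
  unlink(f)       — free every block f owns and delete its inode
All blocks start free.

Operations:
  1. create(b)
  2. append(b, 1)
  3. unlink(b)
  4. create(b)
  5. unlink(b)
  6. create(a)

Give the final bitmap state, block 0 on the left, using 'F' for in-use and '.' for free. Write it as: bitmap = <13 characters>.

bitmap = F............

after create(b) → b:[0]  free=[F............]
after append(b, 1) → b:[0, 1]  free=[FF...........]
after unlink(b) →   free=[.............]
after create(b) → b:[0]  free=[F............]
after unlink(b) →   free=[.............]
after create(a) → a:[0]  free=[F............]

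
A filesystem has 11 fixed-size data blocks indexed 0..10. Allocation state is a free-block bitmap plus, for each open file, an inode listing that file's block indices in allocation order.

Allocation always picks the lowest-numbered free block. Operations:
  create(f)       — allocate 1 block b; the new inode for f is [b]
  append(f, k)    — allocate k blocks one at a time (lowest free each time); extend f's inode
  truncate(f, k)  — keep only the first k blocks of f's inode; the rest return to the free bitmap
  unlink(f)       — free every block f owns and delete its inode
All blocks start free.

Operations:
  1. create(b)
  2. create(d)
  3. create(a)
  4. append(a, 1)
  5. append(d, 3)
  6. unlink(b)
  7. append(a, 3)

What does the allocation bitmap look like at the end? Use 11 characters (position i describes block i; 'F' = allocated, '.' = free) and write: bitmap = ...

bitmap = FFFFFFFFF..

[1] create(b) — b=0 (map F..........)
[2] create(d) — b=0 d=1 (map FF.........)
[3] create(a) — a=2 b=0 d=1 (map FFF........)
[4] append(a, 1) — a=2,3 b=0 d=1 (map FFFF.......)
[5] append(d, 3) — a=2,3 b=0 d=1,4,5,6 (map FFFFFFF....)
[6] unlink(b) — a=2,3 d=1,4,5,6 (map .FFFFFF....)
[7] append(a, 3) — a=2,3,0,7,8 d=1,4,5,6 (map FFFFFFFFF..)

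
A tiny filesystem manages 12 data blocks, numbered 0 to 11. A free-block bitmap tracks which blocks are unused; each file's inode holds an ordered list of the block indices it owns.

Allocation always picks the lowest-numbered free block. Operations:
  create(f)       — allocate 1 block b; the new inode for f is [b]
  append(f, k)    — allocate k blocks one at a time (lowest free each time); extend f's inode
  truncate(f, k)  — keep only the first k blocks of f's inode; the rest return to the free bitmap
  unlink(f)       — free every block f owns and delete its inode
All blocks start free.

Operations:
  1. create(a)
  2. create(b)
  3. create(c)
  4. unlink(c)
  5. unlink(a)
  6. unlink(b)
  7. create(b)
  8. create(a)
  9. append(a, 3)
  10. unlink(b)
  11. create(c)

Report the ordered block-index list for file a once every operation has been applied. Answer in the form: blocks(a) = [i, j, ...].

[1] create(a) — a=0 (map F...........)
[2] create(b) — a=0 b=1 (map FF..........)
[3] create(c) — a=0 b=1 c=2 (map FFF.........)
[4] unlink(c) — a=0 b=1 (map FF..........)
[5] unlink(a) — b=1 (map .F..........)
[6] unlink(b) —  (map ............)
[7] create(b) — b=0 (map F...........)
[8] create(a) — a=1 b=0 (map FF..........)
[9] append(a, 3) — a=1,2,3,4 b=0 (map FFFFF.......)
[10] unlink(b) — a=1,2,3,4 (map .FFFF.......)
[11] create(c) — a=1,2,3,4 c=0 (map FFFFF.......)

blocks(a) = [1, 2, 3, 4]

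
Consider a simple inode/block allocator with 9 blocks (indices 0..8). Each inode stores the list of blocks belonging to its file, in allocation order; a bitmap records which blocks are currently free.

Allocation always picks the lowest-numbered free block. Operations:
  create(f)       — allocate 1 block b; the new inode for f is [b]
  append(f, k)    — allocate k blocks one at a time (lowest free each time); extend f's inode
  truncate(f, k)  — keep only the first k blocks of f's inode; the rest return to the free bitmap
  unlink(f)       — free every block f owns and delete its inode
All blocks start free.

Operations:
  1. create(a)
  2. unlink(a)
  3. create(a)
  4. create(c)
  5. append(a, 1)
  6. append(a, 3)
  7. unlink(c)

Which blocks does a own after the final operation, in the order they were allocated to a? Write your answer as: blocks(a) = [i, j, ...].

blocks(a) = [0, 2, 3, 4, 5]

  1. create(a)  ⇒  F........  {a→[0]}
  2. unlink(a)  ⇒  .........  {}
  3. create(a)  ⇒  F........  {a→[0]}
  4. create(c)  ⇒  FF.......  {a→[0]; c→[1]}
  5. append(a, 1)  ⇒  FFF......  {a→[0, 2]; c→[1]}
  6. append(a, 3)  ⇒  FFFFFF...  {a→[0, 2, 3, 4, 5]; c→[1]}
  7. unlink(c)  ⇒  F.FFFF...  {a→[0, 2, 3, 4, 5]}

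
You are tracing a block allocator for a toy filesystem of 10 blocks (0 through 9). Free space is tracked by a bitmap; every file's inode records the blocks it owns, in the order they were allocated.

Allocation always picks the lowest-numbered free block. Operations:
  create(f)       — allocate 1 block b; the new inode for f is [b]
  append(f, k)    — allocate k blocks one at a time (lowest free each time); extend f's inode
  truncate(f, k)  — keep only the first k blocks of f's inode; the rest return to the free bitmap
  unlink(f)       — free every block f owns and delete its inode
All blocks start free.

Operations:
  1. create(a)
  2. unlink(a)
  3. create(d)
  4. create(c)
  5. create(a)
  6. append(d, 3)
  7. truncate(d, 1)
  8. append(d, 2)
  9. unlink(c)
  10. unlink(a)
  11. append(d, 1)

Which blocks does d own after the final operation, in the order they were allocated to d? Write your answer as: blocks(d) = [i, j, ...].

blocks(d) = [0, 3, 4, 1]

  1. create(a)  ⇒  F.........  {a→[0]}
  2. unlink(a)  ⇒  ..........  {}
  3. create(d)  ⇒  F.........  {d→[0]}
  4. create(c)  ⇒  FF........  {c→[1]; d→[0]}
  5. create(a)  ⇒  FFF.......  {a→[2]; c→[1]; d→[0]}
  6. append(d, 3)  ⇒  FFFFFF....  {a→[2]; c→[1]; d→[0, 3, 4, 5]}
  7. truncate(d, 1)  ⇒  FFF.......  {a→[2]; c→[1]; d→[0]}
  8. append(d, 2)  ⇒  FFFFF.....  {a→[2]; c→[1]; d→[0, 3, 4]}
  9. unlink(c)  ⇒  F.FFF.....  {a→[2]; d→[0, 3, 4]}
  10. unlink(a)  ⇒  F..FF.....  {d→[0, 3, 4]}
  11. append(d, 1)  ⇒  FF.FF.....  {d→[0, 3, 4, 1]}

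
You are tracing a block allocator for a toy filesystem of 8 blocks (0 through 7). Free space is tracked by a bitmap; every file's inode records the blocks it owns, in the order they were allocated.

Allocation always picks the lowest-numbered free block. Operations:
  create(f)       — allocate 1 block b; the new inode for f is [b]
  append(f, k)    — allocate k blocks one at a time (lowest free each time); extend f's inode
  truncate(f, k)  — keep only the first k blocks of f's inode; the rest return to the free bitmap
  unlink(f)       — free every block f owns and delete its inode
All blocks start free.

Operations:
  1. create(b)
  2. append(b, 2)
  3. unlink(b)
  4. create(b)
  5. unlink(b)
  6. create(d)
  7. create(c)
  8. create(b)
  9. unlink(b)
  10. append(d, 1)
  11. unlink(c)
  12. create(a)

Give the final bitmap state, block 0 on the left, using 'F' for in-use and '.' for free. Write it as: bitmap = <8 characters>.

bitmap = FFF.....

after create(b) → b:[0]  free=[F.......]
after append(b, 2) → b:[0, 1, 2]  free=[FFF.....]
after unlink(b) →   free=[........]
after create(b) → b:[0]  free=[F.......]
after unlink(b) →   free=[........]
after create(d) → d:[0]  free=[F.......]
after create(c) → c:[1], d:[0]  free=[FF......]
after create(b) → b:[2], c:[1], d:[0]  free=[FFF.....]
after unlink(b) → c:[1], d:[0]  free=[FF......]
after append(d, 1) → c:[1], d:[0, 2]  free=[FFF.....]
after unlink(c) → d:[0, 2]  free=[F.F.....]
after create(a) → a:[1], d:[0, 2]  free=[FFF.....]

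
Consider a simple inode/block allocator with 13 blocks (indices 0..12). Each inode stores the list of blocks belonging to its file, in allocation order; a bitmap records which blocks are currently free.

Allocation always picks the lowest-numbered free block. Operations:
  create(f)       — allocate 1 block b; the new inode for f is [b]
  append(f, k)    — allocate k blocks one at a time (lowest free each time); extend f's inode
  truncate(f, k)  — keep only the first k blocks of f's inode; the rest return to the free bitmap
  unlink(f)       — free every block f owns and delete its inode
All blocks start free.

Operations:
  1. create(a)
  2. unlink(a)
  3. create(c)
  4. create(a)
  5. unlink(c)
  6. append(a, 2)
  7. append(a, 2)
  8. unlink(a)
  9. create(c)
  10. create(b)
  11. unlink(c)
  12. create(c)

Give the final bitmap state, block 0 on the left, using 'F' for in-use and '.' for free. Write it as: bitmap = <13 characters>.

bitmap = FF...........

[1] create(a) — a=0 (map F............)
[2] unlink(a) —  (map .............)
[3] create(c) — c=0 (map F............)
[4] create(a) — a=1 c=0 (map FF...........)
[5] unlink(c) — a=1 (map .F...........)
[6] append(a, 2) — a=1,0,2 (map FFF..........)
[7] append(a, 2) — a=1,0,2,3,4 (map FFFFF........)
[8] unlink(a) —  (map .............)
[9] create(c) — c=0 (map F............)
[10] create(b) — b=1 c=0 (map FF...........)
[11] unlink(c) — b=1 (map .F...........)
[12] create(c) — b=1 c=0 (map FF...........)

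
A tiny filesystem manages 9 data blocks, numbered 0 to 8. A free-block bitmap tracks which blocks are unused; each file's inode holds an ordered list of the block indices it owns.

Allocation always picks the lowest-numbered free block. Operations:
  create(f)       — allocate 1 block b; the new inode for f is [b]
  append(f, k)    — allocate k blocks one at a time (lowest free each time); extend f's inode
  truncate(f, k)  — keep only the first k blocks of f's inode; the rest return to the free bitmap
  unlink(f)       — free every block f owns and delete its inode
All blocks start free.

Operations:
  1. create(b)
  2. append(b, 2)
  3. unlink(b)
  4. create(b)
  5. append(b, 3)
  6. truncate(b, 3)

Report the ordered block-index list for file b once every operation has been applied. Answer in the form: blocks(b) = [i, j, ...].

blocks(b) = [0, 1, 2]

[1] create(b) — b=0 (map F........)
[2] append(b, 2) — b=0,1,2 (map FFF......)
[3] unlink(b) —  (map .........)
[4] create(b) — b=0 (map F........)
[5] append(b, 3) — b=0,1,2,3 (map FFFF.....)
[6] truncate(b, 3) — b=0,1,2 (map FFF......)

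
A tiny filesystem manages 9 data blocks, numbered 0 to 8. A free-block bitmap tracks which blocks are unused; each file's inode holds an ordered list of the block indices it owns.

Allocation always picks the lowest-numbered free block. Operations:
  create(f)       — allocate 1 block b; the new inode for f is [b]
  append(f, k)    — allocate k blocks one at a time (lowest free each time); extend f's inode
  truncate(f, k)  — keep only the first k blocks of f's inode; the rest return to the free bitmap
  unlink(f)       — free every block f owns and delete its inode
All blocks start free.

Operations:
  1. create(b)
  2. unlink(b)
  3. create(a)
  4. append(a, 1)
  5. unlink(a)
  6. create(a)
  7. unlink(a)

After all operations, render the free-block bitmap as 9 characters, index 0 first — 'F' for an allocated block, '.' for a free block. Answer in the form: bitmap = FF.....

[1] create(b) — b=0 (map F........)
[2] unlink(b) —  (map .........)
[3] create(a) — a=0 (map F........)
[4] append(a, 1) — a=0,1 (map FF.......)
[5] unlink(a) —  (map .........)
[6] create(a) — a=0 (map F........)
[7] unlink(a) —  (map .........)

bitmap = .........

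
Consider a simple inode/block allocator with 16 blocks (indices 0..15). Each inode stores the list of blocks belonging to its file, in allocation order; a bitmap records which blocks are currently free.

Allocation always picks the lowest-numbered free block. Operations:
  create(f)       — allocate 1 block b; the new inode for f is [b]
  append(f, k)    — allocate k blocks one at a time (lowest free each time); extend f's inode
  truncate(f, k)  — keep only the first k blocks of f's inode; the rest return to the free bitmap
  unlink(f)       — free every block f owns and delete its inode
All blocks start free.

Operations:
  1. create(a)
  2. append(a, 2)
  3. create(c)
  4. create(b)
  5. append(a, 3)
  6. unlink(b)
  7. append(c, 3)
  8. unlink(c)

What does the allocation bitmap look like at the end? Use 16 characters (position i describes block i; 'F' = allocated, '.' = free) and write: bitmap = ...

  1. create(a)  ⇒  F...............  {a→[0]}
  2. append(a, 2)  ⇒  FFF.............  {a→[0, 1, 2]}
  3. create(c)  ⇒  FFFF............  {a→[0, 1, 2]; c→[3]}
  4. create(b)  ⇒  FFFFF...........  {a→[0, 1, 2]; b→[4]; c→[3]}
  5. append(a, 3)  ⇒  FFFFFFFF........  {a→[0, 1, 2, 5, 6, 7]; b→[4]; c→[3]}
  6. unlink(b)  ⇒  FFFF.FFF........  {a→[0, 1, 2, 5, 6, 7]; c→[3]}
  7. append(c, 3)  ⇒  FFFFFFFFFF......  {a→[0, 1, 2, 5, 6, 7]; c→[3, 4, 8, 9]}
  8. unlink(c)  ⇒  FFF..FFF........  {a→[0, 1, 2, 5, 6, 7]}

bitmap = FFF..FFF........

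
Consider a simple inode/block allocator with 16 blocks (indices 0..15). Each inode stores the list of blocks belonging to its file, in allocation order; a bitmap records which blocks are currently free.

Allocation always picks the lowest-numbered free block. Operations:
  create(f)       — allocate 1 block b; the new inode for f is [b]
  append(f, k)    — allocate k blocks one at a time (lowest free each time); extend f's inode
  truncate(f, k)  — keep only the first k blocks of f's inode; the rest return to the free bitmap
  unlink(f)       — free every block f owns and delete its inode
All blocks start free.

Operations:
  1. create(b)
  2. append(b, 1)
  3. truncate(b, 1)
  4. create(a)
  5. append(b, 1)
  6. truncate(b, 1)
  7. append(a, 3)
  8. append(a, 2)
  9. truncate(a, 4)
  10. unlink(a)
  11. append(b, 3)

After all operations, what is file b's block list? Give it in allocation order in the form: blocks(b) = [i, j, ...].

  1. create(b)  ⇒  F...............  {b→[0]}
  2. append(b, 1)  ⇒  FF..............  {b→[0, 1]}
  3. truncate(b, 1)  ⇒  F...............  {b→[0]}
  4. create(a)  ⇒  FF..............  {a→[1]; b→[0]}
  5. append(b, 1)  ⇒  FFF.............  {a→[1]; b→[0, 2]}
  6. truncate(b, 1)  ⇒  FF..............  {a→[1]; b→[0]}
  7. append(a, 3)  ⇒  FFFFF...........  {a→[1, 2, 3, 4]; b→[0]}
  8. append(a, 2)  ⇒  FFFFFFF.........  {a→[1, 2, 3, 4, 5, 6]; b→[0]}
  9. truncate(a, 4)  ⇒  FFFFF...........  {a→[1, 2, 3, 4]; b→[0]}
  10. unlink(a)  ⇒  F...............  {b→[0]}
  11. append(b, 3)  ⇒  FFFF............  {b→[0, 1, 2, 3]}

blocks(b) = [0, 1, 2, 3]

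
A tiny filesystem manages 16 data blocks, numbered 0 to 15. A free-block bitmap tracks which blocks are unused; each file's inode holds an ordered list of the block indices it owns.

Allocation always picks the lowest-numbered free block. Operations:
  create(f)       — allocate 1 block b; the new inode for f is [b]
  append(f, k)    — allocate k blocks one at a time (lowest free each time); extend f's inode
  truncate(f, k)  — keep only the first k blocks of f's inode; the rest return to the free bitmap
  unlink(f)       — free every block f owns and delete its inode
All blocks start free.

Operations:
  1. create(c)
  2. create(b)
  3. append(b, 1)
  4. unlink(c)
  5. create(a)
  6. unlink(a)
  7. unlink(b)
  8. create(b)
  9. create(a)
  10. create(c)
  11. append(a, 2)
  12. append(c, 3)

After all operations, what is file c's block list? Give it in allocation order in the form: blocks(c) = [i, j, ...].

create(c): bitmap=F............... | c=[0]
create(b): bitmap=FF.............. | b=[1] c=[0]
append(b, 1): bitmap=FFF............. | b=[1, 2] c=[0]
unlink(c): bitmap=.FF............. | b=[1, 2]
create(a): bitmap=FFF............. | a=[0] b=[1, 2]
unlink(a): bitmap=.FF............. | b=[1, 2]
unlink(b): bitmap=................ | 
create(b): bitmap=F............... | b=[0]
create(a): bitmap=FF.............. | a=[1] b=[0]
create(c): bitmap=FFF............. | a=[1] b=[0] c=[2]
append(a, 2): bitmap=FFFFF........... | a=[1, 3, 4] b=[0] c=[2]
append(c, 3): bitmap=FFFFFFFF........ | a=[1, 3, 4] b=[0] c=[2, 5, 6, 7]

blocks(c) = [2, 5, 6, 7]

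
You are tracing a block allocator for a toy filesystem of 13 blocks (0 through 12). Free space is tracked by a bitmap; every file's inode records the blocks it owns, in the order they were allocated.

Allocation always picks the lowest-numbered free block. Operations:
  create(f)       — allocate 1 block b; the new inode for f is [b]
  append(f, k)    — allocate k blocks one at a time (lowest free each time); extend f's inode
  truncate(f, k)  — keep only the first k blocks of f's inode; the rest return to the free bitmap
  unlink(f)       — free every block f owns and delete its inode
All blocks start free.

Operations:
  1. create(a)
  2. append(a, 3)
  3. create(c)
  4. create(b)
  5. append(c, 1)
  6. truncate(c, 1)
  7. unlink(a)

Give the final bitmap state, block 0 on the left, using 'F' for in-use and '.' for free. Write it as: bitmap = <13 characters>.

  1. create(a)  ⇒  F............  {a→[0]}
  2. append(a, 3)  ⇒  FFFF.........  {a→[0, 1, 2, 3]}
  3. create(c)  ⇒  FFFFF........  {a→[0, 1, 2, 3]; c→[4]}
  4. create(b)  ⇒  FFFFFF.......  {a→[0, 1, 2, 3]; b→[5]; c→[4]}
  5. append(c, 1)  ⇒  FFFFFFF......  {a→[0, 1, 2, 3]; b→[5]; c→[4, 6]}
  6. truncate(c, 1)  ⇒  FFFFFF.......  {a→[0, 1, 2, 3]; b→[5]; c→[4]}
  7. unlink(a)  ⇒  ....FF.......  {b→[5]; c→[4]}

bitmap = ....FF.......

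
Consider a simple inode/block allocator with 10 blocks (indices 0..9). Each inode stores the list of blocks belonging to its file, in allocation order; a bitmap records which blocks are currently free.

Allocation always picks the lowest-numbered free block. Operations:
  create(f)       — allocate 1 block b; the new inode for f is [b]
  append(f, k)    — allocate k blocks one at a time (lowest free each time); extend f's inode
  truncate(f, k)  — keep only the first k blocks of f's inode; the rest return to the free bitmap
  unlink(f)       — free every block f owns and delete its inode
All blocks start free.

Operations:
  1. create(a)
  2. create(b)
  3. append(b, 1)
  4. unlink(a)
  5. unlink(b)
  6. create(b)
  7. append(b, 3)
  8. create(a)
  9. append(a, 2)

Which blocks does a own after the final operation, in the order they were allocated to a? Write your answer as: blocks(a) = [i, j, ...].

blocks(a) = [4, 5, 6]

  1. create(a)  ⇒  F.........  {a→[0]}
  2. create(b)  ⇒  FF........  {a→[0]; b→[1]}
  3. append(b, 1)  ⇒  FFF.......  {a→[0]; b→[1, 2]}
  4. unlink(a)  ⇒  .FF.......  {b→[1, 2]}
  5. unlink(b)  ⇒  ..........  {}
  6. create(b)  ⇒  F.........  {b→[0]}
  7. append(b, 3)  ⇒  FFFF......  {b→[0, 1, 2, 3]}
  8. create(a)  ⇒  FFFFF.....  {a→[4]; b→[0, 1, 2, 3]}
  9. append(a, 2)  ⇒  FFFFFFF...  {a→[4, 5, 6]; b→[0, 1, 2, 3]}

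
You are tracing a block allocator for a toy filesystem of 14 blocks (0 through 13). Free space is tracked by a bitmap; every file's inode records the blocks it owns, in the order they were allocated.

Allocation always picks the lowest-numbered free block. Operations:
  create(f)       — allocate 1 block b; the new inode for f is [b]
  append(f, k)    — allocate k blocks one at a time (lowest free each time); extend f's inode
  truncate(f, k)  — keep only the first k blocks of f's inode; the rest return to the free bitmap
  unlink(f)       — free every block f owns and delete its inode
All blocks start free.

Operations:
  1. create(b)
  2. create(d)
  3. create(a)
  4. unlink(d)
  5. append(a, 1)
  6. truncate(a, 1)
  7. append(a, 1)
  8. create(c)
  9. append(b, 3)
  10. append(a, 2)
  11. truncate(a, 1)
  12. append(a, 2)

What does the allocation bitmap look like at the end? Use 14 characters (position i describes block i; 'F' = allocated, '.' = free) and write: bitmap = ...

[1] create(b) — b=0 (map F.............)
[2] create(d) — b=0 d=1 (map FF............)
[3] create(a) — a=2 b=0 d=1 (map FFF...........)
[4] unlink(d) — a=2 b=0 (map F.F...........)
[5] append(a, 1) — a=2,1 b=0 (map FFF...........)
[6] truncate(a, 1) — a=2 b=0 (map F.F...........)
[7] append(a, 1) — a=2,1 b=0 (map FFF...........)
[8] create(c) — a=2,1 b=0 c=3 (map FFFF..........)
[9] append(b, 3) — a=2,1 b=0,4,5,6 c=3 (map FFFFFFF.......)
[10] append(a, 2) — a=2,1,7,8 b=0,4,5,6 c=3 (map FFFFFFFFF.....)
[11] truncate(a, 1) — a=2 b=0,4,5,6 c=3 (map F.FFFFF.......)
[12] append(a, 2) — a=2,1,7 b=0,4,5,6 c=3 (map FFFFFFFF......)

bitmap = FFFFFFFF......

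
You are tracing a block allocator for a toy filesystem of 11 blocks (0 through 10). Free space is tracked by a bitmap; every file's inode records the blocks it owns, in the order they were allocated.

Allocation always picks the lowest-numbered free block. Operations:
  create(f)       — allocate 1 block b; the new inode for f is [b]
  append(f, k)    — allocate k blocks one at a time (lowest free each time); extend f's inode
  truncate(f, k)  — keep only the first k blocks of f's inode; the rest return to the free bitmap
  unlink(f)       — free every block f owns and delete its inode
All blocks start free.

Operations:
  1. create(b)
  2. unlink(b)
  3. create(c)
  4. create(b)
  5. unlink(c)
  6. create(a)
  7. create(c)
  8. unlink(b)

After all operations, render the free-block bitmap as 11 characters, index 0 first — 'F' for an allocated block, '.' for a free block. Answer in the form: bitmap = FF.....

bitmap = F.F........

  1. create(b)  ⇒  F..........  {b→[0]}
  2. unlink(b)  ⇒  ...........  {}
  3. create(c)  ⇒  F..........  {c→[0]}
  4. create(b)  ⇒  FF.........  {b→[1]; c→[0]}
  5. unlink(c)  ⇒  .F.........  {b→[1]}
  6. create(a)  ⇒  FF.........  {a→[0]; b→[1]}
  7. create(c)  ⇒  FFF........  {a→[0]; b→[1]; c→[2]}
  8. unlink(b)  ⇒  F.F........  {a→[0]; c→[2]}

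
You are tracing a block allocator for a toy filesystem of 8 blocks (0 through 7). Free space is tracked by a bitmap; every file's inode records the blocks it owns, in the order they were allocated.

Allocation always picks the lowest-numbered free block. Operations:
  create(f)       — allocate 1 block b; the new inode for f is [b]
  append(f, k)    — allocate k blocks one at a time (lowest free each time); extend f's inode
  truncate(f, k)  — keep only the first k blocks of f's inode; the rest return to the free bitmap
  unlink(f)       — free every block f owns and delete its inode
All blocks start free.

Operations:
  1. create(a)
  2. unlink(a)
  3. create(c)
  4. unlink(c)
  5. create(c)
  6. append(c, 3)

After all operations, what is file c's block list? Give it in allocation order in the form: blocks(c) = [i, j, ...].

  1. create(a)  ⇒  F.......  {a→[0]}
  2. unlink(a)  ⇒  ........  {}
  3. create(c)  ⇒  F.......  {c→[0]}
  4. unlink(c)  ⇒  ........  {}
  5. create(c)  ⇒  F.......  {c→[0]}
  6. append(c, 3)  ⇒  FFFF....  {c→[0, 1, 2, 3]}

blocks(c) = [0, 1, 2, 3]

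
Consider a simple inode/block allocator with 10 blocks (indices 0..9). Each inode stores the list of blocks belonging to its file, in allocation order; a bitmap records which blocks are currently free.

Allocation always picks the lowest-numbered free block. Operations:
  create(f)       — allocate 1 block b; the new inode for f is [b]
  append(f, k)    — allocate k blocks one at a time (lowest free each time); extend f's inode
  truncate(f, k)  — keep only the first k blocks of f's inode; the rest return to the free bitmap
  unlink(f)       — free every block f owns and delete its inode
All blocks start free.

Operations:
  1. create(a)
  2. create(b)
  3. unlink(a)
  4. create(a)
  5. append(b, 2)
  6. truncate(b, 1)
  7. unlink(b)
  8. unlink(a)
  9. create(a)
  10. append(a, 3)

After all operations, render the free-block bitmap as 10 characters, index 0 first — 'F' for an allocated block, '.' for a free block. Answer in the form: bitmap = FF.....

after create(a) → a:[0]  free=[F.........]
after create(b) → a:[0], b:[1]  free=[FF........]
after unlink(a) → b:[1]  free=[.F........]
after create(a) → a:[0], b:[1]  free=[FF........]
after append(b, 2) → a:[0], b:[1, 2, 3]  free=[FFFF......]
after truncate(b, 1) → a:[0], b:[1]  free=[FF........]
after unlink(b) → a:[0]  free=[F.........]
after unlink(a) →   free=[..........]
after create(a) → a:[0]  free=[F.........]
after append(a, 3) → a:[0, 1, 2, 3]  free=[FFFF......]

bitmap = FFFF......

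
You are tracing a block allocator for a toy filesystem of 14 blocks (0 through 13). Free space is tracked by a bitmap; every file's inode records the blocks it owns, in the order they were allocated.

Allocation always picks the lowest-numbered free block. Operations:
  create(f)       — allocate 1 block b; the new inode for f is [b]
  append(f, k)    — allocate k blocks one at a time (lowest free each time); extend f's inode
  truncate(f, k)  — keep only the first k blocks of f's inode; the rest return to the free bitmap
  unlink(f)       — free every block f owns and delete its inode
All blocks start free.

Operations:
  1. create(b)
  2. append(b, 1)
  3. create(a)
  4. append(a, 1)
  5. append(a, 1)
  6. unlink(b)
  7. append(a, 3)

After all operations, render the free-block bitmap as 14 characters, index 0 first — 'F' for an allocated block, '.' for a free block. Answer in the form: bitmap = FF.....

  1. create(b)  ⇒  F.............  {b→[0]}
  2. append(b, 1)  ⇒  FF............  {b→[0, 1]}
  3. create(a)  ⇒  FFF...........  {a→[2]; b→[0, 1]}
  4. append(a, 1)  ⇒  FFFF..........  {a→[2, 3]; b→[0, 1]}
  5. append(a, 1)  ⇒  FFFFF.........  {a→[2, 3, 4]; b→[0, 1]}
  6. unlink(b)  ⇒  ..FFF.........  {a→[2, 3, 4]}
  7. append(a, 3)  ⇒  FFFFFF........  {a→[2, 3, 4, 0, 1, 5]}

bitmap = FFFFFF........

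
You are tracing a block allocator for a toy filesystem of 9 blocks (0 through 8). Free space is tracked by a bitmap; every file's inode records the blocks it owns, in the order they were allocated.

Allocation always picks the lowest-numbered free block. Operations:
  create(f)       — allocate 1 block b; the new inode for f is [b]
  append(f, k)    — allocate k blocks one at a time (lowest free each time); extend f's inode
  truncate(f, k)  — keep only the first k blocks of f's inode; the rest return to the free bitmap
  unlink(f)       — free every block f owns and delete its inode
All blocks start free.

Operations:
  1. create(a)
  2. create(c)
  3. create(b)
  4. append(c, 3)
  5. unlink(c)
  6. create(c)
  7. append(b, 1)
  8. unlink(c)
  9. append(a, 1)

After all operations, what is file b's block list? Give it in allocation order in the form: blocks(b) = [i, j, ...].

create(a): bitmap=F........ | a=[0]
create(c): bitmap=FF....... | a=[0] c=[1]
create(b): bitmap=FFF...... | a=[0] b=[2] c=[1]
append(c, 3): bitmap=FFFFFF... | a=[0] b=[2] c=[1, 3, 4, 5]
unlink(c): bitmap=F.F...... | a=[0] b=[2]
create(c): bitmap=FFF...... | a=[0] b=[2] c=[1]
append(b, 1): bitmap=FFFF..... | a=[0] b=[2, 3] c=[1]
unlink(c): bitmap=F.FF..... | a=[0] b=[2, 3]
append(a, 1): bitmap=FFFF..... | a=[0, 1] b=[2, 3]

blocks(b) = [2, 3]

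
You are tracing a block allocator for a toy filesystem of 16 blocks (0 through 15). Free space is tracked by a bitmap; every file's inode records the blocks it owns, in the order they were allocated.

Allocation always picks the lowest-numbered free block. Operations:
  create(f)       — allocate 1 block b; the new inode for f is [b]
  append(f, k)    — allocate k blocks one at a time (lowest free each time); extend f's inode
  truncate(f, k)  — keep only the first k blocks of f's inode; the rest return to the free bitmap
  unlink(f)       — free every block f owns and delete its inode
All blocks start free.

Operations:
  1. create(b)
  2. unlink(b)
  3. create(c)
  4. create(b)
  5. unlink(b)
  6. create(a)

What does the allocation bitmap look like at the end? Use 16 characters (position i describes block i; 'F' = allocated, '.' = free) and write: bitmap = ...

after create(b) → b:[0]  free=[F...............]
after unlink(b) →   free=[................]
after create(c) → c:[0]  free=[F...............]
after create(b) → b:[1], c:[0]  free=[FF..............]
after unlink(b) → c:[0]  free=[F...............]
after create(a) → a:[1], c:[0]  free=[FF..............]

bitmap = FF..............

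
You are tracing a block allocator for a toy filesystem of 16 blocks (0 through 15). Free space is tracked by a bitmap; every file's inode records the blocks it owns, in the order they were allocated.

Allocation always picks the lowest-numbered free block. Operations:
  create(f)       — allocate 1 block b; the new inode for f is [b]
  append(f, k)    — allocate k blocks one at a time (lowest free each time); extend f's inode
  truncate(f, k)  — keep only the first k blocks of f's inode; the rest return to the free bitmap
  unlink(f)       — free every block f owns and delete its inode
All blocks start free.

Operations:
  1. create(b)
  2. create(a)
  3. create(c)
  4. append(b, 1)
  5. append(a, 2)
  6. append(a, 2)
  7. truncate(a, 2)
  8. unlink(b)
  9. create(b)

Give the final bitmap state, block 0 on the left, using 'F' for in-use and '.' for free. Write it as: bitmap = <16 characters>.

bitmap = FFF.F...........

  1. create(b)  ⇒  F...............  {b→[0]}
  2. create(a)  ⇒  FF..............  {a→[1]; b→[0]}
  3. create(c)  ⇒  FFF.............  {a→[1]; b→[0]; c→[2]}
  4. append(b, 1)  ⇒  FFFF............  {a→[1]; b→[0, 3]; c→[2]}
  5. append(a, 2)  ⇒  FFFFFF..........  {a→[1, 4, 5]; b→[0, 3]; c→[2]}
  6. append(a, 2)  ⇒  FFFFFFFF........  {a→[1, 4, 5, 6, 7]; b→[0, 3]; c→[2]}
  7. truncate(a, 2)  ⇒  FFFFF...........  {a→[1, 4]; b→[0, 3]; c→[2]}
  8. unlink(b)  ⇒  .FF.F...........  {a→[1, 4]; c→[2]}
  9. create(b)  ⇒  FFF.F...........  {a→[1, 4]; b→[0]; c→[2]}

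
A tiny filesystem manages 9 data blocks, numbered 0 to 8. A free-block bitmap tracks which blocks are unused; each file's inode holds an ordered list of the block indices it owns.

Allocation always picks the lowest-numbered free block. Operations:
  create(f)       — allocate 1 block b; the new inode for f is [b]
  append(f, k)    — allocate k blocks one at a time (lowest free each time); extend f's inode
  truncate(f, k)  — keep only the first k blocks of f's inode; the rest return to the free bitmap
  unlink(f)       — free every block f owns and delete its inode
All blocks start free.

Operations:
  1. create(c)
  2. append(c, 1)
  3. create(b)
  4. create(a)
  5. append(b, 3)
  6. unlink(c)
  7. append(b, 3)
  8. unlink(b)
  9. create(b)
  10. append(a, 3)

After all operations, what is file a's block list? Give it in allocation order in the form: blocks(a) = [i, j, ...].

blocks(a) = [3, 1, 2, 4]

after create(c) → c:[0]  free=[F........]
after append(c, 1) → c:[0, 1]  free=[FF.......]
after create(b) → b:[2], c:[0, 1]  free=[FFF......]
after create(a) → a:[3], b:[2], c:[0, 1]  free=[FFFF.....]
after append(b, 3) → a:[3], b:[2, 4, 5, 6], c:[0, 1]  free=[FFFFFFF..]
after unlink(c) → a:[3], b:[2, 4, 5, 6]  free=[..FFFFF..]
after append(b, 3) → a:[3], b:[2, 4, 5, 6, 0, 1, 7]  free=[FFFFFFFF.]
after unlink(b) → a:[3]  free=[...F.....]
after create(b) → a:[3], b:[0]  free=[F..F.....]
after append(a, 3) → a:[3, 1, 2, 4], b:[0]  free=[FFFFF....]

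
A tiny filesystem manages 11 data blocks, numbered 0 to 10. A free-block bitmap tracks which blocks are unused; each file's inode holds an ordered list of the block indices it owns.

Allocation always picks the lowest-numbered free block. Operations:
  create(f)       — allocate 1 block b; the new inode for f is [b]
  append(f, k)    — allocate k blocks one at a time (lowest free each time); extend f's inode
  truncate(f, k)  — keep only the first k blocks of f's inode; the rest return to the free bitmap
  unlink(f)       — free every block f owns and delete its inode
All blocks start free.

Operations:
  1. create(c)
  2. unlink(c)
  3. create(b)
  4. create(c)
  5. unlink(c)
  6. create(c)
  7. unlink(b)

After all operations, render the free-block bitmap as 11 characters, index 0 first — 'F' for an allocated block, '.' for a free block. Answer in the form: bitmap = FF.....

after create(c) → c:[0]  free=[F..........]
after unlink(c) →   free=[...........]
after create(b) → b:[0]  free=[F..........]
after create(c) → b:[0], c:[1]  free=[FF.........]
after unlink(c) → b:[0]  free=[F..........]
after create(c) → b:[0], c:[1]  free=[FF.........]
after unlink(b) → c:[1]  free=[.F.........]

bitmap = .F.........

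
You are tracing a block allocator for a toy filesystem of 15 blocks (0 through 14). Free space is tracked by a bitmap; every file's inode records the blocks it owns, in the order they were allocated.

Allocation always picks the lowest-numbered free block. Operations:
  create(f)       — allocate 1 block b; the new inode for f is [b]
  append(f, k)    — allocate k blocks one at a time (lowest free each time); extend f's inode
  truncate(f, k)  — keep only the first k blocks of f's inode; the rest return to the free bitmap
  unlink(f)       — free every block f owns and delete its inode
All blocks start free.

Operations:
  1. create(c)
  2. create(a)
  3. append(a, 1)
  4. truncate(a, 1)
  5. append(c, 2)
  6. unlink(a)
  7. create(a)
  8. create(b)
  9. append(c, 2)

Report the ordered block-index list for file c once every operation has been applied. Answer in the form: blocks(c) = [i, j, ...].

blocks(c) = [0, 2, 3, 5, 6]

after create(c) → c:[0]  free=[F..............]
after create(a) → a:[1], c:[0]  free=[FF.............]
after append(a, 1) → a:[1, 2], c:[0]  free=[FFF............]
after truncate(a, 1) → a:[1], c:[0]  free=[FF.............]
after append(c, 2) → a:[1], c:[0, 2, 3]  free=[FFFF...........]
after unlink(a) → c:[0, 2, 3]  free=[F.FF...........]
after create(a) → a:[1], c:[0, 2, 3]  free=[FFFF...........]
after create(b) → a:[1], b:[4], c:[0, 2, 3]  free=[FFFFF..........]
after append(c, 2) → a:[1], b:[4], c:[0, 2, 3, 5, 6]  free=[FFFFFFF........]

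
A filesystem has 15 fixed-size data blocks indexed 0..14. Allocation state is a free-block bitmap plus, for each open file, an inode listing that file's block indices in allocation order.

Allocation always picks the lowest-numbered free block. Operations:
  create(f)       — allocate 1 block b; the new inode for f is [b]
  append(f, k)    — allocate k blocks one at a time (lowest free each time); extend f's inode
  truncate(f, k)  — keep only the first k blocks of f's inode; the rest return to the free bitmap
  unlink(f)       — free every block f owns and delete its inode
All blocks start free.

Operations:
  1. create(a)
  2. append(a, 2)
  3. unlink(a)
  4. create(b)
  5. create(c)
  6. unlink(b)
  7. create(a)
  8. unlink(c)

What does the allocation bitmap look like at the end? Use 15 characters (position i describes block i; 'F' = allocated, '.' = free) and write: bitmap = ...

  1. create(a)  ⇒  F..............  {a→[0]}
  2. append(a, 2)  ⇒  FFF............  {a→[0, 1, 2]}
  3. unlink(a)  ⇒  ...............  {}
  4. create(b)  ⇒  F..............  {b→[0]}
  5. create(c)  ⇒  FF.............  {b→[0]; c→[1]}
  6. unlink(b)  ⇒  .F.............  {c→[1]}
  7. create(a)  ⇒  FF.............  {a→[0]; c→[1]}
  8. unlink(c)  ⇒  F..............  {a→[0]}

bitmap = F..............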